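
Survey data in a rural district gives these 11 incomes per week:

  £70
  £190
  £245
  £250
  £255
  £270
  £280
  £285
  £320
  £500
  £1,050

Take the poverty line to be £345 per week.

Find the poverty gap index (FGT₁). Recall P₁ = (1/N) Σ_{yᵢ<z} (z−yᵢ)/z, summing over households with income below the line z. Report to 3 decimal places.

0.248

Poor units: £70, £190, £245, £250, £255, £270, £280, £285, £320 (q = 9 of N = 11).
Relative gaps: (345−70)/345 = 0.7971; (345−190)/345 = 0.4493; (345−245)/345 = 0.2899; (345−250)/345 = 0.2754; (345−255)/345 = 0.2609; (345−270)/345 = 0.2174; (345−280)/345 = 0.1884; (345−285)/345 = 0.1739; (345−320)/345 = 0.0725.
Σ = 2.724638. Dividing by the full population N = 11 gives P₁ = 0.248.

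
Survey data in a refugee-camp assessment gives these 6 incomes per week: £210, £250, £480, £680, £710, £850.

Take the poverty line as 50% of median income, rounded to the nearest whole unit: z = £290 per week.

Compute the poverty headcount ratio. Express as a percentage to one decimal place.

2 of the 6 respondents have income below £290.
H = 2/6 = 33.3%.

33.3%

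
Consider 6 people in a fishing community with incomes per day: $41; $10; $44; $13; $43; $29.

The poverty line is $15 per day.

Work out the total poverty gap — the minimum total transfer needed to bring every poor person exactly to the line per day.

$7

Poor units: $10, $13 (q = 2 of N = 6).
Individual gaps: 15−10 = 5; 15−13 = 2.
Aggregate gap = $7.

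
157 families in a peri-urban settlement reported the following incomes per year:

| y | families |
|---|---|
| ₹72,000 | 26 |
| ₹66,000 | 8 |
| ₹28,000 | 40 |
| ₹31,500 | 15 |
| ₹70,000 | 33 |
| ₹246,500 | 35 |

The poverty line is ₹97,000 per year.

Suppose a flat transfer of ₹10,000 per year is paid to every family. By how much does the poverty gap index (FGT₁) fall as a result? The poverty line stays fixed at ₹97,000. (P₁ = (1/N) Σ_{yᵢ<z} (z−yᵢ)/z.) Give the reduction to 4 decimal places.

Before: below the line — 40×₹28,000, 15×₹31,500, 8×₹66,000, 33×₹70,000, 26×₹72,000; poverty gap index (FGT₁) = 0.363221.
After the ₹10,000 transfer: below the line — 40×₹38,000, 15×₹41,500, 8×₹76,000, 33×₹80,000, 26×₹82,000; poverty gap index (FGT₁) = 0.283111.
Reduction = 0.363221 − 0.283111 = 0.0801.

0.0801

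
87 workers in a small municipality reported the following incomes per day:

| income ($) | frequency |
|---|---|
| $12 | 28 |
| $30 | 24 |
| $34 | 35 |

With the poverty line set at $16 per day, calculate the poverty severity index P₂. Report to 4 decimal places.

Below the line: 28×$12 (q = 28 of N = 87).
Shortfall ratios: (16−12)/16 = 0.2500 (×28).
Squared: 0.0625 (×28).
Sum = 1.750000; P₂ = 1.750000 / 87 = 0.0201.

0.0201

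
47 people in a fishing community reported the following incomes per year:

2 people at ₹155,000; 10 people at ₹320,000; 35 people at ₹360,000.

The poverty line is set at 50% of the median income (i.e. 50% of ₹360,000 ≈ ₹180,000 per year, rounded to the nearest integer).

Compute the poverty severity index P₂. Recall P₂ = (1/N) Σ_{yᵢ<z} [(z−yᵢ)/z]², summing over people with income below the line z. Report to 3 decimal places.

0.001

Below z: 2×₹155,000 (q = 2 of N = 47).
Relative gaps: (180000−155000)/180000 = 0.1389 (×2).
Squared: 0.0193 (×2).
Sum = 0.038580; P₂ = 0.038580 / 47 = 0.001.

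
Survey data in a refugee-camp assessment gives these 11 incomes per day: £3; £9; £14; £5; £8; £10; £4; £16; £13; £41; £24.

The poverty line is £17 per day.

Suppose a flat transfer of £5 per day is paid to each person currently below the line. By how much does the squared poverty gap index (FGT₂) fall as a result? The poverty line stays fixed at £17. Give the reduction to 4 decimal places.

Before: below the line — £3, £4, £5, £8, £9, £10, £13, £14, £16; squared poverty gap index (FGT₂) = 0.229317.
After the £5 transfer: below the line — £8, £9, £10, £13, £14, £15; squared poverty gap index (FGT₂) = 0.070148.
Reduction = 0.229317 − 0.070148 = 0.1592.

0.1592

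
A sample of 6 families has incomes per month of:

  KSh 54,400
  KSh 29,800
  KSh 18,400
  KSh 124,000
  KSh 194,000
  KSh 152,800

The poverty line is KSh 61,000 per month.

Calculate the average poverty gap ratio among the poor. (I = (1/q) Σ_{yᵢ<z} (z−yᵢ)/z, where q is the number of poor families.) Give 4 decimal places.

0.4393

Poor units: KSh 18,400, KSh 29,800, KSh 54,400 (q = 3 of N = 6).
Shortfall ratios (z−y)/z: 0.6984, 0.5115, 0.1082; sum = 1.318033.
The income-gap ratio divides by q (the poor only): 1.318033 / 3 = 0.4393.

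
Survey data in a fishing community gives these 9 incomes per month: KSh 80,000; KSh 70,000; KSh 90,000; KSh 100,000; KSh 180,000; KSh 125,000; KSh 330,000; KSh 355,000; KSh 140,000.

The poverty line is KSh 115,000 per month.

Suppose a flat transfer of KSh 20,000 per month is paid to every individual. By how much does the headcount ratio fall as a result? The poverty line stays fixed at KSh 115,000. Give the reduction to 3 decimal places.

0.111

Before: below the line — KSh 70,000, KSh 80,000, KSh 90,000, KSh 100,000; headcount ratio = 0.44444.
After the KSh 20,000 transfer: below the line — KSh 90,000, KSh 100,000, KSh 110,000; headcount ratio = 0.33333.
Reduction = 0.44444 − 0.33333 = 0.111.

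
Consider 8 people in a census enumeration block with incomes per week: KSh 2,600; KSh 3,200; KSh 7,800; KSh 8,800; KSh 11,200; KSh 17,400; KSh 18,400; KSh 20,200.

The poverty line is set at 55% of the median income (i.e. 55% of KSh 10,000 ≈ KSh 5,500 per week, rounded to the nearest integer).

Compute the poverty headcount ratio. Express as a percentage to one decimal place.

25.0%

2 of the 8 people have income below KSh 5,500.
H = 2/8 = 25.0%.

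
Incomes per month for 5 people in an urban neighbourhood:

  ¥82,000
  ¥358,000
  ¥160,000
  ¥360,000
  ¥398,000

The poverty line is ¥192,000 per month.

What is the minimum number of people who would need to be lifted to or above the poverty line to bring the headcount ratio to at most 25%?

Currently q = 2 of N = 5 are below the line (H = 0.400).
A headcount ratio of at most 25% allows at most ⌊0.25 × 5⌋ = 1 poor people.
So at least 2 − 1 = 1 must be lifted.

1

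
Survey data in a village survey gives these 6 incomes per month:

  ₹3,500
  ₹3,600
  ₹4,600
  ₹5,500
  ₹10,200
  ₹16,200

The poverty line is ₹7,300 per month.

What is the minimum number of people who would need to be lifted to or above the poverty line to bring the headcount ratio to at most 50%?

Currently q = 4 of N = 6 are below the line (H = 0.667).
A headcount ratio of at most 50% allows at most ⌊0.50 × 6⌋ = 3 poor people.
So at least 4 − 3 = 1 must be lifted.

1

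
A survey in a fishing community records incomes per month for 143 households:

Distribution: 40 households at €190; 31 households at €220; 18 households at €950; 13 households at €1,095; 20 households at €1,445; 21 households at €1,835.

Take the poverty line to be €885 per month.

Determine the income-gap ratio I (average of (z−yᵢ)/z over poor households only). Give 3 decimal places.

Below z: 40×€190, 31×€220 (q = 71 of N = 143).
Shortfall ratios (z−y)/z: 0.7853 (×40), 0.7514 (×31); sum = 54.706215.
I averages over the q = 71 poor units only: 54.706215 / 71 = 0.771.

0.771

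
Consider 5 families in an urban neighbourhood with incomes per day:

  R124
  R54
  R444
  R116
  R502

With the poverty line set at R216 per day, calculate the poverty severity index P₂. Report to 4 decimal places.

0.1916

Below z: R54, R116, R124 (q = 3 of N = 5).
Normalized shortfalls: (216−54)/216 = 0.7500; (216−116)/216 = 0.4630; (216−124)/216 = 0.4259.
Squared: 0.5625; 0.2143; 0.1814.
Sum = 0.958248; P₂ = 0.958248 / 5 = 0.1916.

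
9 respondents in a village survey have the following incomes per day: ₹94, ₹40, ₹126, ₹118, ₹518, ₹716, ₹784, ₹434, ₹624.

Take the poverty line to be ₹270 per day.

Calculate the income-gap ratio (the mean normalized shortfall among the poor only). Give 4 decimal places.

Incomes under z: ₹40, ₹94, ₹118, ₹126 (q = 4 of N = 9).
Relative gaps: 0.8519, 0.6519, 0.5630, 0.5333; sum = 2.600000.
I averages over the q = 4 poor units only: 2.600000 / 4 = 0.6500.

0.6500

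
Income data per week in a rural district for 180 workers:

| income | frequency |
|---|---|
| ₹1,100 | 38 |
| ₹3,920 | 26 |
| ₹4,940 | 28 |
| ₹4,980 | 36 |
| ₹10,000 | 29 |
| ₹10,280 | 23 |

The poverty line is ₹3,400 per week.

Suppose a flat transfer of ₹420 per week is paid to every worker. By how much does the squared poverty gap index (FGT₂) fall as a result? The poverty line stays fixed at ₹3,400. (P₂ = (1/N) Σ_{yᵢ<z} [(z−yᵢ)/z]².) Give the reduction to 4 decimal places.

Before: below the line — 38×₹1,100; squared poverty gap index (FGT₂) = 0.096607.
After the ₹420 transfer: below the line — 38×₹1,520; squared poverty gap index (FGT₂) = 0.064546.
Reduction = 0.096607 − 0.064546 = 0.0321.

0.0321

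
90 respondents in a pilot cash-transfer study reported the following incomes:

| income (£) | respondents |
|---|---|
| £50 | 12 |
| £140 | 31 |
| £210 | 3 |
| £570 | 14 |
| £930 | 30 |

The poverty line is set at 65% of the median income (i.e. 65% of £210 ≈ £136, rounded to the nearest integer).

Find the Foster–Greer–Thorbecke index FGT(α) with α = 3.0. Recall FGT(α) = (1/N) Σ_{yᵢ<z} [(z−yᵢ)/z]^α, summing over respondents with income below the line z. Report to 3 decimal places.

Incomes under z: 12×£50 (q = 12 of N = 90).
Normalized shortfalls: (136−50)/136 = 0.6324 (×12).
Raised to α = 3.0: 0.25286 (×12).
Sum = 3.034309; FGT(3.0) = 3.034309 / 90 = 0.034.

0.034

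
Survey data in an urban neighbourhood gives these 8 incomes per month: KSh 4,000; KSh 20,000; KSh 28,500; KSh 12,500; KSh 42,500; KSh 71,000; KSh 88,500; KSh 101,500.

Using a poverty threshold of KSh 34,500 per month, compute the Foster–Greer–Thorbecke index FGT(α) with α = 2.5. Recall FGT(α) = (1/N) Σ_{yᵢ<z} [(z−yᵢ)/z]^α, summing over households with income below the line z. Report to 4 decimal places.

0.1483

Below z: KSh 4,000, KSh 12,500, KSh 20,000, KSh 28,500 (q = 4 of N = 8).
Relative gaps: (34500−4000)/34500 = 0.8841; (34500−12500)/34500 = 0.6377; (34500−20000)/34500 = 0.4203; (34500−28500)/34500 = 0.1739.
Raised to α = 2.5: 0.73486; 0.32472; 0.11452; 0.01261.
Sum = 1.186706; FGT(2.5) = 1.186706 / 8 = 0.1483.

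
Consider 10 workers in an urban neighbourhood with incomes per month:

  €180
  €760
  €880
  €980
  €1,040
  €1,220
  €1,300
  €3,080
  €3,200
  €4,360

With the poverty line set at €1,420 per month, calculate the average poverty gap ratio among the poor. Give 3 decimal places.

Below z: €180, €760, €880, €980, €1,040, €1,220, €1,300 (q = 7 of N = 10).
Shortfall ratios (z−y)/z: 0.8732, 0.4648, 0.3803, 0.3099, 0.2676, 0.1408, 0.0845; sum = 2.521127.
I averages over the q = 7 poor units only: 2.521127 / 7 = 0.360.

0.360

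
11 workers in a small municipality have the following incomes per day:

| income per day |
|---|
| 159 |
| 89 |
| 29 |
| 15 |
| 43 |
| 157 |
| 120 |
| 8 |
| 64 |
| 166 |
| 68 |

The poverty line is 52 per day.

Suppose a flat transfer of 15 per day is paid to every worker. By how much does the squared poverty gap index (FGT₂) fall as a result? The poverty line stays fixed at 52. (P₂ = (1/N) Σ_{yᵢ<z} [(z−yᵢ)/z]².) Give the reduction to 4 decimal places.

0.0849

Before: below the line — 8, 15, 29, 43; squared poverty gap index (FGT₂) = 0.131623.
After the 15 transfer: below the line — 23, 30, 44; squared poverty gap index (FGT₂) = 0.046698.
Reduction = 0.131623 − 0.046698 = 0.0849.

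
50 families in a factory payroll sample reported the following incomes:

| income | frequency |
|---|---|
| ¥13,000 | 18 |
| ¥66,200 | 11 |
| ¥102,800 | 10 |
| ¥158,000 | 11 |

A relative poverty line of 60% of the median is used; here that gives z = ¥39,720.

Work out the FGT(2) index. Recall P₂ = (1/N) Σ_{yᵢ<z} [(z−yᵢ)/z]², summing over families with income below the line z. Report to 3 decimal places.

0.163

Below z: 18×¥13,000 (q = 18 of N = 50).
Shortfall ratios: (39720−13000)/39720 = 0.6727 (×18).
Squared: 0.4525 (×18).
Sum = 8.145672; P₂ = 8.145672 / 50 = 0.163.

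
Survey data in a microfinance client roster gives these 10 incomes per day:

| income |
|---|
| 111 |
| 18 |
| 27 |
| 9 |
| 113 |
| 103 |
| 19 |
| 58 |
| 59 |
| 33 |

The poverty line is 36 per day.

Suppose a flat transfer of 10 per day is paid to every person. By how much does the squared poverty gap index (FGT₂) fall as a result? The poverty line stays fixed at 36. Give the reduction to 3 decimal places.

0.079

Before: below the line — 9, 18, 19, 27, 33; squared poverty gap index (FGT₂) = 0.11049.
After the 10 transfer: below the line — 19, 28, 29; squared poverty gap index (FGT₂) = 0.03102.
Reduction = 0.11049 − 0.03102 = 0.079.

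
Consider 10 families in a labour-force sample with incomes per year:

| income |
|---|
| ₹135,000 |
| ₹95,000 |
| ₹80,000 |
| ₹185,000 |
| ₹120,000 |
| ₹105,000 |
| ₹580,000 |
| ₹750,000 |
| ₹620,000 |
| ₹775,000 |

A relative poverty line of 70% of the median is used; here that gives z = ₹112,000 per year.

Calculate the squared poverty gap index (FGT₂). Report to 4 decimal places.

Below the line: ₹80,000, ₹95,000, ₹105,000 (q = 3 of N = 10).
Shortfall ratios: (112000−80000)/112000 = 0.2857; (112000−95000)/112000 = 0.1518; (112000−105000)/112000 = 0.0625.
Squared: 0.0816; 0.0230; 0.0039.
Sum = 0.108578; P₂ = 0.108578 / 10 = 0.0109.

0.0109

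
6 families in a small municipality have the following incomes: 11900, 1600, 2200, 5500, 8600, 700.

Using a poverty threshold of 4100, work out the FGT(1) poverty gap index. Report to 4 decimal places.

0.3171

Incomes under z: 700, 1600, 2200 (q = 3 of N = 6).
Normalized shortfalls: (4100−700)/4100 = 0.8293; (4100−1600)/4100 = 0.6098; (4100−2200)/4100 = 0.4634.
Σ = 1.902439. Dividing by the full population N = 6 gives P₁ = 0.3171.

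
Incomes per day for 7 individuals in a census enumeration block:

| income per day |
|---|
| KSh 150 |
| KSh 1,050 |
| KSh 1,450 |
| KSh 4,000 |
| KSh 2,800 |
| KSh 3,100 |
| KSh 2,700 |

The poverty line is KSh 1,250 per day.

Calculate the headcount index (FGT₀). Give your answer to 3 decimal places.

2 of the 7 individuals have income below KSh 1,250.
H = 2/7 = 0.286.

0.286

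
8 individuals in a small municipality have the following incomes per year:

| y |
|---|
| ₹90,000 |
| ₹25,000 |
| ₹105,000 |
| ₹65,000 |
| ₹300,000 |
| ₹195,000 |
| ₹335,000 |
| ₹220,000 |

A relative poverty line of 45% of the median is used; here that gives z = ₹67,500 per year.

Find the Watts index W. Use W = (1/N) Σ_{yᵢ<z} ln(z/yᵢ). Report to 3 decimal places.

Poor units: ₹25,000, ₹65,000 (q = 2 of N = 8).
Log shortfalls: ln(67500/25000) = 0.9933; ln(67500/65000) = 0.0377.
W = 1.030992 / 8 = 0.129.

0.129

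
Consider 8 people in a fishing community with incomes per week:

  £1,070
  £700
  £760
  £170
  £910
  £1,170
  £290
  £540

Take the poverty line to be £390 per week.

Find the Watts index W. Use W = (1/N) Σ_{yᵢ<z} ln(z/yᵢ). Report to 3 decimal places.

0.141

Below the line: £170, £290 (q = 2 of N = 8).
Log shortfalls: ln(390/170) = 0.8303; ln(390/290) = 0.2963.
W = 1.126614 / 8 = 0.141.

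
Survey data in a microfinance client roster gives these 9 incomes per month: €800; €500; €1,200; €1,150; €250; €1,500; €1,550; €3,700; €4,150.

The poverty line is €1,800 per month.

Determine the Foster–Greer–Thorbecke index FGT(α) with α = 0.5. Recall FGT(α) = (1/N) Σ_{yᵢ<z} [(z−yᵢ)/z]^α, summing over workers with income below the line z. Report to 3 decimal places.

Poor units: €250, €500, €800, €1,150, €1,200, €1,500, €1,550 (q = 7 of N = 9).
Gap ratios (z−y)/z: (1800−250)/1800 = 0.8611; (1800−500)/1800 = 0.7222; (1800−800)/1800 = 0.5556; (1800−1150)/1800 = 0.3611; (1800−1200)/1800 = 0.3333; (1800−1500)/1800 = 0.1667; (1800−1550)/1800 = 0.1389.
Raised to α = 0.5: 0.92796; 0.84984; 0.74536; 0.60093; 0.57735; 0.40825; 0.37268.
Sum = 4.482355; FGT(0.5) = 4.482355 / 9 = 0.498.

0.498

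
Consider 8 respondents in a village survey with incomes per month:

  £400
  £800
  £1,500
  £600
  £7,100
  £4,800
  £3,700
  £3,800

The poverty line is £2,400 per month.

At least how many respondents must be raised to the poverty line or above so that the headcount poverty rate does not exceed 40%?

1

Currently q = 4 of N = 8 are below the line (H = 0.500).
A headcount ratio of at most 40% allows at most ⌊0.40 × 8⌋ = 3 poor respondents.
So at least 4 − 3 = 1 must be lifted.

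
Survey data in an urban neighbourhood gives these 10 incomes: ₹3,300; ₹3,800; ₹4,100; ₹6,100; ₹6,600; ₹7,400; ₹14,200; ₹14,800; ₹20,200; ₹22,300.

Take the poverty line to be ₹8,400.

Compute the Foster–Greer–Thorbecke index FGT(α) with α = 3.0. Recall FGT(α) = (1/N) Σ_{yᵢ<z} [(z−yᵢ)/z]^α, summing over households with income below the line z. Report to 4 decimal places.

0.0554

Poor units: ₹3,300, ₹3,800, ₹4,100, ₹6,100, ₹6,600, ₹7,400 (q = 6 of N = 10).
Relative gaps: (8400−3300)/8400 = 0.6071; (8400−3800)/8400 = 0.5476; (8400−4100)/8400 = 0.5119; (8400−6100)/8400 = 0.2738; (8400−6600)/8400 = 0.2143; (8400−7400)/8400 = 0.1190.
Raised to α = 3.0: 0.22381; 0.16422; 0.13414; 0.02053; 0.00984; 0.00169.
Sum = 0.554228; FGT(3.0) = 0.554228 / 10 = 0.0554.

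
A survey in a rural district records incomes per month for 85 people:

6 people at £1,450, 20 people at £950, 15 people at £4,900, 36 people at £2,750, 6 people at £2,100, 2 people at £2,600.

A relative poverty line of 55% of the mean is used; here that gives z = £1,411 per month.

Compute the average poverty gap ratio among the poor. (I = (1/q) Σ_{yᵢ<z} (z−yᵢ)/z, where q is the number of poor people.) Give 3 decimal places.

0.327

Below z: 20×£950 (q = 20 of N = 85).
Shortfall ratios (z−y)/z: 0.3267 (×20); sum = 6.534373.
The income-gap ratio divides by q (the poor only): 6.534373 / 20 = 0.327.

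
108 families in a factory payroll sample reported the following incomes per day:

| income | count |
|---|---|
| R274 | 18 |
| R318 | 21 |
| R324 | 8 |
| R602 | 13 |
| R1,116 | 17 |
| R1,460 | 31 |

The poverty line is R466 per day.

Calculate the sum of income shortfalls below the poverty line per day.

R7,700

Below the line: 18×R274, 21×R318, 8×R324 (q = 47 of N = 108).
Individual gaps: 18×(466−274) = 3456; 21×(466−318) = 3108; 8×(466−324) = 1136.
Aggregate gap = R7,700.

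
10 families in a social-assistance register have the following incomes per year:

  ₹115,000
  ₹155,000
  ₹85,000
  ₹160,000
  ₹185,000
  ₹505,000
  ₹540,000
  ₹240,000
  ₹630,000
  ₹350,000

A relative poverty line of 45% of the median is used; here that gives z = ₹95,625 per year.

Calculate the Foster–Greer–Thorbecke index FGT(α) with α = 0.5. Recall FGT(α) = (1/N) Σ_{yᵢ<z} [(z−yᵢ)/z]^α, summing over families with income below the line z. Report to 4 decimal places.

0.0333

Below the line: ₹85,000 (q = 1 of N = 10).
Normalized shortfalls: (95625−85000)/95625 = 0.1111.
Raised to α = 0.5: 0.33333.
Sum = 0.333333; FGT(0.5) = 0.333333 / 10 = 0.0333.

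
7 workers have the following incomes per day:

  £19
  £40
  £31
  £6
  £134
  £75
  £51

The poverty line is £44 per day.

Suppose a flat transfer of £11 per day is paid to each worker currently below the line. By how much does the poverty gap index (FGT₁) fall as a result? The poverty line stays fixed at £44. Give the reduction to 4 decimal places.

Before: below the line — £6, £19, £31, £40; poverty gap index (FGT₁) = 0.259740.
After the £11 transfer: below the line — £17, £30, £42; poverty gap index (FGT₁) = 0.139610.
Reduction = 0.259740 − 0.139610 = 0.1201.

0.1201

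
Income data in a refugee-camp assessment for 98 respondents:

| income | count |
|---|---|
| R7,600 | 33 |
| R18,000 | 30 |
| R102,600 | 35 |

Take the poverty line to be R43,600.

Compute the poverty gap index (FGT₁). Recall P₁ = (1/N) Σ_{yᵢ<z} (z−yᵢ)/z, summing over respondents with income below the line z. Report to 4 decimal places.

Below z: 33×R7,600, 30×R18,000 (q = 63 of N = 98).
Relative gaps: (43600−7600)/43600 = 0.8257 (×33); (43600−18000)/43600 = 0.5872 (×30).
Sum of shortfalls = 44.862385; P₁ averages over all N: 44.862385 / 98 = 0.4578.

0.4578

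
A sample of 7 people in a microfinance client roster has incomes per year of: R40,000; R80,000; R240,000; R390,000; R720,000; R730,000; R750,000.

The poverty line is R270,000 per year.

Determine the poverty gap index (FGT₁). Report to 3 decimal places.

0.238

Below the line: R40,000, R80,000, R240,000 (q = 3 of N = 7).
Gap ratios (z−y)/z: (270000−40000)/270000 = 0.8519; (270000−80000)/270000 = 0.7037; (270000−240000)/270000 = 0.1111.
Σ = 1.666667. Dividing by the full population N = 7 gives P₁ = 0.238.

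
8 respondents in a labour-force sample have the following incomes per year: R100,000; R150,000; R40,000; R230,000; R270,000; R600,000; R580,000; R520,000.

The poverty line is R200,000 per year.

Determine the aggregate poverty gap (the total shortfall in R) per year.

Below the line: R40,000, R100,000, R150,000 (q = 3 of N = 8).
Individual gaps: 200000−40000 = 160000; 200000−100000 = 100000; 200000−150000 = 50000.
Aggregate gap = R310,000.

R310,000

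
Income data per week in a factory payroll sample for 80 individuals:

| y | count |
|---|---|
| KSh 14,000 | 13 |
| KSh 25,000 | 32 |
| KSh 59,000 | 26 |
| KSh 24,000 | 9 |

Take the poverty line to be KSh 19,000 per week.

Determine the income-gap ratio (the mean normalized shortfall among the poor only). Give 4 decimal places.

Below the line: 13×KSh 14,000 (q = 13 of N = 80).
Relative gaps: 0.2632 (×13); sum = 3.421053.
The income-gap ratio divides by q (the poor only): 3.421053 / 13 = 0.2632.

0.2632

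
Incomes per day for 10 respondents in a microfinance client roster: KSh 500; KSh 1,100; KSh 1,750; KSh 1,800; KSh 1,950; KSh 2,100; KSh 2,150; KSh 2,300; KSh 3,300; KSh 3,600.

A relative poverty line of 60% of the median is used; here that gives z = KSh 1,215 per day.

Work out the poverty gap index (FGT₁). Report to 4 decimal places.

Poor units: KSh 500, KSh 1,100 (q = 2 of N = 10).
Shortfall ratios: (1215−500)/1215 = 0.5885; (1215−1100)/1215 = 0.0947.
Sum of shortfalls = 0.683128; P₁ averages over all N: 0.683128 / 10 = 0.0683.

0.0683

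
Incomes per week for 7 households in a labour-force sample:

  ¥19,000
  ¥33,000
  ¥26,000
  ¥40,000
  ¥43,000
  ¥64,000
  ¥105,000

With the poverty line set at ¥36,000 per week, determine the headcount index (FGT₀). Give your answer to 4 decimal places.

0.4286

3 of the 7 households have income below ¥36,000.
H = 3/7 = 0.4286.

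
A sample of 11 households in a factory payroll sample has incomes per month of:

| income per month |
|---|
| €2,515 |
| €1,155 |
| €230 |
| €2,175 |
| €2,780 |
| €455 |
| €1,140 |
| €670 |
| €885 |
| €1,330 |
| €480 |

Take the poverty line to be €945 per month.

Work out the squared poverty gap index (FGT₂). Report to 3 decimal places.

Below z: €230, €455, €480, €670, €885 (q = 5 of N = 11).
Shortfall ratios: (945−230)/945 = 0.7566; (945−455)/945 = 0.5185; (945−480)/945 = 0.4921; (945−670)/945 = 0.2910; (945−885)/945 = 0.0635.
Squared: 0.5725; 0.2689; 0.2421; 0.0847; 0.0040.
Sum = 1.172168; P₂ = 1.172168 / 11 = 0.107.

0.107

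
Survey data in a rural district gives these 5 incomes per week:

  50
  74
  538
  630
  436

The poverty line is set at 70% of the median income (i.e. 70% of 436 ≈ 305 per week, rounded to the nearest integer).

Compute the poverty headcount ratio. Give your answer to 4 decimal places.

0.4000

2 of the 5 respondents have income below 305.
H = 2/5 = 0.4000.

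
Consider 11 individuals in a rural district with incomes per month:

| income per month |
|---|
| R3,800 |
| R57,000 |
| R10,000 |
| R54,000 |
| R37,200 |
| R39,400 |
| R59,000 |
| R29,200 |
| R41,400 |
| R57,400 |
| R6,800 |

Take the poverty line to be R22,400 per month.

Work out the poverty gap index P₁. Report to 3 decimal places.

Poor units: R3,800, R6,800, R10,000 (q = 3 of N = 11).
Gap ratios (z−y)/z: (22400−3800)/22400 = 0.8304; (22400−6800)/22400 = 0.6964; (22400−10000)/22400 = 0.5536.
Σ = 2.080357. Dividing by the full population N = 11 gives P₁ = 0.189.

0.189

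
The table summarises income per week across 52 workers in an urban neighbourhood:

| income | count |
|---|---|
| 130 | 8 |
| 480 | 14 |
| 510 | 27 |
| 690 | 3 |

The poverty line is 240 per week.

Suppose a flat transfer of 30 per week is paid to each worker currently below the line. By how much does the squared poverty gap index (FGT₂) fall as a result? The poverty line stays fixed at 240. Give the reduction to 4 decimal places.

0.0152

Before: below the line — 8×130; squared poverty gap index (FGT₂) = 0.032318.
After the 30 transfer: below the line — 8×160; squared poverty gap index (FGT₂) = 0.017094.
Reduction = 0.032318 − 0.017094 = 0.0152.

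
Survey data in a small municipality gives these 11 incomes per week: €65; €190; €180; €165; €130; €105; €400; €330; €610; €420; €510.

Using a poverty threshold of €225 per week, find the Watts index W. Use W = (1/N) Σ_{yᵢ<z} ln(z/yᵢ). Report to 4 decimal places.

0.2959

Incomes under z: €65, €105, €130, €165, €180, €190 (q = 6 of N = 11).
Log gaps: ln(225/65) = 1.2417; ln(225/105) = 0.7621; ln(225/130) = 0.5486; ln(225/165) = 0.3102; ln(225/180) = 0.2231; ln(225/190) = 0.1691.
W = 3.254794 / 11 = 0.2959.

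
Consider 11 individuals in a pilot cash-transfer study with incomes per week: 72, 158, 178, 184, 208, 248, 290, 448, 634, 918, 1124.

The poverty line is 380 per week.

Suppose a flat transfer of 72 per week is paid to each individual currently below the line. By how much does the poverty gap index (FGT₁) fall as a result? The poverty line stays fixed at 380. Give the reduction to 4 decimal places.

0.1206

Before: below the line — 72, 158, 178, 184, 208, 248, 290; poverty gap index (FGT₁) = 0.316268.
After the 72 transfer: below the line — 144, 230, 250, 256, 280, 320, 362; poverty gap index (FGT₁) = 0.195694.
Reduction = 0.316268 − 0.195694 = 0.1206.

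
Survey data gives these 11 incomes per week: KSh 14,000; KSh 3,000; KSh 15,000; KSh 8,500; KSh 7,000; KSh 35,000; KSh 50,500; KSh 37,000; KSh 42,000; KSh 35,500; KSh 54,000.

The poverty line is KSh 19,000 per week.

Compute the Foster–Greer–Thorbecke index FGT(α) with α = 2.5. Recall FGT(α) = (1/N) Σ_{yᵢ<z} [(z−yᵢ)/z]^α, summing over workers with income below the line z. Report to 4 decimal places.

Incomes under z: KSh 3,000, KSh 7,000, KSh 8,500, KSh 14,000, KSh 15,000 (q = 5 of N = 11).
Normalized shortfalls: (19000−3000)/19000 = 0.8421; (19000−7000)/19000 = 0.6316; (19000−8500)/19000 = 0.5526; (19000−14000)/19000 = 0.2632; (19000−15000)/19000 = 0.2105.
Raised to α = 2.5: 0.65075; 0.31701; 0.22703; 0.03553; 0.02034.
Sum = 1.250655; FGT(2.5) = 1.250655 / 11 = 0.1137.

0.1137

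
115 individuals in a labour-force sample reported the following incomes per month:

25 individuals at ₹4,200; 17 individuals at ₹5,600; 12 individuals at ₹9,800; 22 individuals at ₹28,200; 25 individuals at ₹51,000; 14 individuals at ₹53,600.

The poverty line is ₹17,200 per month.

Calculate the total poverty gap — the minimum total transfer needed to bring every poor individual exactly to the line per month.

Below z: 25×₹4,200, 17×₹5,600, 12×₹9,800 (q = 54 of N = 115).
Individual gaps: 25×(17200−4200) = 325000; 17×(17200−5600) = 197200; 12×(17200−9800) = 88800.
Aggregate gap = ₹611,000.

₹611,000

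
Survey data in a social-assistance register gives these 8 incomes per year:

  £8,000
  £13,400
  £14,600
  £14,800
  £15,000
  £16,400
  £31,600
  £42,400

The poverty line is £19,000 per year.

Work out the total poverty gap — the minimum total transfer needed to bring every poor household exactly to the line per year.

£31,800

Poor units: £8,000, £13,400, £14,600, £14,800, £15,000, £16,400 (q = 6 of N = 8).
Individual gaps: 19000−8000 = 11000; 19000−13400 = 5600; 19000−14600 = 4400; 19000−14800 = 4200; 19000−15000 = 4000; 19000−16400 = 2600.
Aggregate gap = £31,800.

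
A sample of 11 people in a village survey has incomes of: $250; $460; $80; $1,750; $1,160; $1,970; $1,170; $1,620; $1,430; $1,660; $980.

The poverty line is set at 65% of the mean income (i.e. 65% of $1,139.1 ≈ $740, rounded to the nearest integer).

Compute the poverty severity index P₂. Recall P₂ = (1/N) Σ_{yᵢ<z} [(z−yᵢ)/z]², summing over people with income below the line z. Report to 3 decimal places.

0.125

Incomes under z: $80, $250, $460 (q = 3 of N = 11).
Relative gaps: (740−80)/740 = 0.8919; (740−250)/740 = 0.6622; (740−460)/740 = 0.3784.
Squared: 0.7955; 0.4385; 0.1432.
Sum = 1.377100; P₂ = 1.377100 / 11 = 0.125.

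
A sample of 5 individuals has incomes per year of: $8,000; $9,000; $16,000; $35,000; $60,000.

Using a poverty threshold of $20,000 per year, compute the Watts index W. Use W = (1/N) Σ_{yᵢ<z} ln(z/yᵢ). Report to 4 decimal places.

Below z: $8,000, $9,000, $16,000 (q = 3 of N = 5).
Log gaps: ln(20000/8000) = 0.9163; ln(20000/9000) = 0.7985; ln(20000/16000) = 0.2231.
W = 1.937942 / 5 = 0.3876.

0.3876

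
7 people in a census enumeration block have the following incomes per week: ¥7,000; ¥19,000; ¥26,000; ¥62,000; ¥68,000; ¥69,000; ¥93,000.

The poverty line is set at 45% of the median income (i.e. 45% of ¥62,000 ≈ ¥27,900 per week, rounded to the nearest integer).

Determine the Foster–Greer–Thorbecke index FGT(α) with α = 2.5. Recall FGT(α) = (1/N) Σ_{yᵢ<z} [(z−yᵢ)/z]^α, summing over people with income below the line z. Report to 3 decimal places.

0.078

Below z: ¥7,000, ¥19,000, ¥26,000 (q = 3 of N = 7).
Normalized shortfalls: (27900−7000)/27900 = 0.7491; (27900−19000)/27900 = 0.3190; (27900−26000)/27900 = 0.0681.
Raised to α = 2.5: 0.48569; 0.05747; 0.00121.
Sum = 0.544369; FGT(2.5) = 0.544369 / 7 = 0.078.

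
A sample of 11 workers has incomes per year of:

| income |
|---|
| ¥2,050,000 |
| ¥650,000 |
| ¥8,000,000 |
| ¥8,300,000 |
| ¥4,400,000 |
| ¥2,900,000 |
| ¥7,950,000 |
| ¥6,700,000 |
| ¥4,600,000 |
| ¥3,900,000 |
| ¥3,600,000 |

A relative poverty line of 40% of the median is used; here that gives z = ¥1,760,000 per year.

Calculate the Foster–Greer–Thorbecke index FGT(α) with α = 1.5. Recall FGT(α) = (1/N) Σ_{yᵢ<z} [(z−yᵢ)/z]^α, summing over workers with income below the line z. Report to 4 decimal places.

Below z: ¥650,000 (q = 1 of N = 11).
Gap ratios (z−y)/z: (1760000−650000)/1760000 = 0.6307.
Raised to α = 1.5: 0.50086.
Sum = 0.500859; FGT(1.5) = 0.500859 / 11 = 0.0455.

0.0455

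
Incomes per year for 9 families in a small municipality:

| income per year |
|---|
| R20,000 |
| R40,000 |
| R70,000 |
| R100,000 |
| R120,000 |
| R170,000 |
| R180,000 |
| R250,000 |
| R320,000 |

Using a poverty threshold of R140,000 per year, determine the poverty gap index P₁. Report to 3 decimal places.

Poor units: R20,000, R40,000, R70,000, R100,000, R120,000 (q = 5 of N = 9).
Shortfall ratios: (140000−20000)/140000 = 0.8571; (140000−40000)/140000 = 0.7143; (140000−70000)/140000 = 0.5000; (140000−100000)/140000 = 0.2857; (140000−120000)/140000 = 0.1429.
Σ = 2.500000. Dividing by the full population N = 9 gives P₁ = 0.278.

0.278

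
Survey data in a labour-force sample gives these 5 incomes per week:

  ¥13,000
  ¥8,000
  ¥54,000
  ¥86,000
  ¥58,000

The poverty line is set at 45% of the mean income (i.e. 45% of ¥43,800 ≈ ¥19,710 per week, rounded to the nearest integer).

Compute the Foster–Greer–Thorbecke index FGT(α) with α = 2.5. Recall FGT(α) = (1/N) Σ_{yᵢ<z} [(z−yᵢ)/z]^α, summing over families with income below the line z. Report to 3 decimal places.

0.068

Below the line: ¥8,000, ¥13,000 (q = 2 of N = 5).
Normalized shortfalls: (19710−8000)/19710 = 0.5941; (19710−13000)/19710 = 0.3404.
Raised to α = 2.5: 0.27207; 0.06762.
Sum = 0.339689; FGT(2.5) = 0.339689 / 5 = 0.068.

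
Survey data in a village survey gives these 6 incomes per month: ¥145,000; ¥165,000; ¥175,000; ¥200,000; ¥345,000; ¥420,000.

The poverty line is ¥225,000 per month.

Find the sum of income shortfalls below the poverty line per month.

Below the line: ¥145,000, ¥165,000, ¥175,000, ¥200,000 (q = 4 of N = 6).
Individual gaps: 225000−145000 = 80000; 225000−165000 = 60000; 225000−175000 = 50000; 225000−200000 = 25000.
Aggregate gap = ¥215,000.

¥215,000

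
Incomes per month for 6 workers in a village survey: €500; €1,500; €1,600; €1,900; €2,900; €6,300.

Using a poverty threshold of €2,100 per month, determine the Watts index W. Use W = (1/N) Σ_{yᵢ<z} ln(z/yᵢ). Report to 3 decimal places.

Poor units: €500, €1,500, €1,600, €1,900 (q = 4 of N = 6).
ln(z/y) terms: ln(2100/500) = 1.4351; ln(2100/1500) = 0.3365; ln(2100/1600) = 0.2719; ln(2100/1900) = 0.1001.
W = 2.143574 / 6 = 0.357.

0.357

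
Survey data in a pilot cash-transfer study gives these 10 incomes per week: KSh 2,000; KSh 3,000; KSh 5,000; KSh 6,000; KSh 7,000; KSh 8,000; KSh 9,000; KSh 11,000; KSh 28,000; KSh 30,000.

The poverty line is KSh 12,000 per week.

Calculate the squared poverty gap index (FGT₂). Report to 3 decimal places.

0.220

Incomes under z: KSh 2,000, KSh 3,000, KSh 5,000, KSh 6,000, KSh 7,000, KSh 8,000, KSh 9,000, KSh 11,000 (q = 8 of N = 10).
Shortfall ratios: (12000−2000)/12000 = 0.8333; (12000−3000)/12000 = 0.7500; (12000−5000)/12000 = 0.5833; (12000−6000)/12000 = 0.5000; (12000−7000)/12000 = 0.4167; (12000−8000)/12000 = 0.3333; (12000−9000)/12000 = 0.2500; (12000−11000)/12000 = 0.0833.
Squared: 0.6944; 0.5625; 0.3403; 0.2500; 0.1736; 0.1111; 0.0625; 0.0069.
Sum = 2.201389; P₂ = 2.201389 / 10 = 0.220.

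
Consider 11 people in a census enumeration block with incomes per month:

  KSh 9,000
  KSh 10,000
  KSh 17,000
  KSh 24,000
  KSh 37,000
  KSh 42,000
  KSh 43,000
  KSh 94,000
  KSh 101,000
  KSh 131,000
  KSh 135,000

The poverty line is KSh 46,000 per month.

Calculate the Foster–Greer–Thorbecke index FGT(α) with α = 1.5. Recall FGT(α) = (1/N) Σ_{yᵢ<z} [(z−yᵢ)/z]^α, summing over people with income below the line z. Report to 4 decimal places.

Below z: KSh 9,000, KSh 10,000, KSh 17,000, KSh 24,000, KSh 37,000, KSh 42,000, KSh 43,000 (q = 7 of N = 11).
Normalized shortfalls: (46000−9000)/46000 = 0.8043; (46000−10000)/46000 = 0.7826; (46000−17000)/46000 = 0.6304; (46000−24000)/46000 = 0.4783; (46000−37000)/46000 = 0.1957; (46000−42000)/46000 = 0.0870; (46000−43000)/46000 = 0.0652.
Raised to α = 1.5: 0.72138; 0.69234; 0.50056; 0.33075; 0.08654; 0.02564; 0.01666.
Sum = 2.373871; FGT(1.5) = 2.373871 / 11 = 0.2158.

0.2158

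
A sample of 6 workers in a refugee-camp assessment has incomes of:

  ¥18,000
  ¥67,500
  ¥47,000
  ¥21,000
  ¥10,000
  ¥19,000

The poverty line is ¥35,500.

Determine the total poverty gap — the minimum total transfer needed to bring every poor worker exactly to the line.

¥74,000

Below z: ¥10,000, ¥18,000, ¥19,000, ¥21,000 (q = 4 of N = 6).
Individual gaps: 35500−10000 = 25500; 35500−18000 = 17500; 35500−19000 = 16500; 35500−21000 = 14500.
Aggregate gap = ¥74,000.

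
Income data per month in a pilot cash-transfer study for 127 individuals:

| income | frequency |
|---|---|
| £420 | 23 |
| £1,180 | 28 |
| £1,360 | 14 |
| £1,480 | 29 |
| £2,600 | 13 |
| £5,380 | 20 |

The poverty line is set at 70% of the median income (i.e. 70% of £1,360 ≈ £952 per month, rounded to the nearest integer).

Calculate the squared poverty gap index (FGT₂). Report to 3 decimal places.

0.057

Below z: 23×£420 (q = 23 of N = 127).
Gap ratios (z−y)/z: (952−420)/952 = 0.5588 (×23).
Squared: 0.3123 (×23).
Sum = 7.182526; P₂ = 7.182526 / 127 = 0.057.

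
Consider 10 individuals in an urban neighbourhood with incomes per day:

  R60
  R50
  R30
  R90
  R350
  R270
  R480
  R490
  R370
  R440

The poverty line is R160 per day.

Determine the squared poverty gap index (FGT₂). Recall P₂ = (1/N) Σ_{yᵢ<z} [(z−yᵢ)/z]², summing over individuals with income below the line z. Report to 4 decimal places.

0.1715

Incomes under z: R30, R50, R60, R90 (q = 4 of N = 10).
Normalized shortfalls: (160−30)/160 = 0.8125; (160−50)/160 = 0.6875; (160−60)/160 = 0.6250; (160−90)/160 = 0.4375.
Squared: 0.6602; 0.4727; 0.3906; 0.1914.
Sum = 1.714844; P₂ = 1.714844 / 10 = 0.1715.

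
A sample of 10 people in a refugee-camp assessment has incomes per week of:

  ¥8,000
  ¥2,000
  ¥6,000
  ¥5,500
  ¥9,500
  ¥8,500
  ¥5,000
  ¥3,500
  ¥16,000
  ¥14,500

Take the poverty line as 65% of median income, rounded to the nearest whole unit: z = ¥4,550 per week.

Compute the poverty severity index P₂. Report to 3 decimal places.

0.037

Poor units: ¥2,000, ¥3,500 (q = 2 of N = 10).
Relative gaps: (4550−2000)/4550 = 0.5604; (4550−3500)/4550 = 0.2308.
Squared: 0.3141; 0.0533.
Sum = 0.367347; P₂ = 0.367347 / 10 = 0.037.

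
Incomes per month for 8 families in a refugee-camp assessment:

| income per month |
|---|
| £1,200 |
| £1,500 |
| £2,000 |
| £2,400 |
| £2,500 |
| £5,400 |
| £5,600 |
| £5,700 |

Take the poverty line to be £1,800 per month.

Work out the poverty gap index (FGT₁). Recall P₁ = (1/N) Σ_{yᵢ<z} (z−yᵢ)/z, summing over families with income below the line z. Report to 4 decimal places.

0.0625

Incomes under z: £1,200, £1,500 (q = 2 of N = 8).
Gap ratios (z−y)/z: (1800−1200)/1800 = 0.3333; (1800−1500)/1800 = 0.1667.
Σ = 0.500000. Dividing by the full population N = 8 gives P₁ = 0.0625.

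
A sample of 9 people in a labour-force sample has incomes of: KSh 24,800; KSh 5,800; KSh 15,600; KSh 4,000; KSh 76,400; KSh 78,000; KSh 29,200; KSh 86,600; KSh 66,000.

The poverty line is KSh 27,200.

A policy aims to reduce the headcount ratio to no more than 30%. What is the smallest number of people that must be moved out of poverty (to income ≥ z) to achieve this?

2

Currently q = 4 of N = 9 are below the line (H = 0.444).
A headcount ratio of at most 30% allows at most ⌊0.30 × 9⌋ = 2 poor people.
So at least 4 − 2 = 2 must be lifted.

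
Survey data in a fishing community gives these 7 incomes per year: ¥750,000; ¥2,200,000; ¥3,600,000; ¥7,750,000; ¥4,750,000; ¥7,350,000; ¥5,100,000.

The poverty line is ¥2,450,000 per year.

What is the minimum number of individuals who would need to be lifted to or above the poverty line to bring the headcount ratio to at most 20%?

2 of the 7 individuals are poor, so H = 2/7 = 0.286.
A headcount ratio of at most 20% allows at most ⌊0.20 × 7⌋ = 1 poor individuals.
So at least 2 − 1 = 1 must be lifted.

1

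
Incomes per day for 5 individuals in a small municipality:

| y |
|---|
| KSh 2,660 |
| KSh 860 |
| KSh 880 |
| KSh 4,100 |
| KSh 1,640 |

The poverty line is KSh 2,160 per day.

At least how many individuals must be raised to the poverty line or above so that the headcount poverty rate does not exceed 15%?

3 of the 5 individuals are poor, so H = 3/5 = 0.600.
A headcount ratio of at most 15% allows at most ⌊0.15 × 5⌋ = 0 poor individuals.
So at least 3 − 0 = 3 must be lifted.

3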